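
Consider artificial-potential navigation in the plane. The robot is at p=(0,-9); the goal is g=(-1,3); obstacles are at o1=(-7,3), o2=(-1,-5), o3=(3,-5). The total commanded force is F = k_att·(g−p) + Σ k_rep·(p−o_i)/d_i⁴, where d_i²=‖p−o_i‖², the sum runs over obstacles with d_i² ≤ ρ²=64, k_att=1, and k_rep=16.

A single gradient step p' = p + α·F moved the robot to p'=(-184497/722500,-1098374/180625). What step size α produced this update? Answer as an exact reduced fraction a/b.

α = 1/4

F_att = 1·(g−p) = 1·(-1,12) = (-1.0000,12.0000)
o1: d²=193 > ρ²=64 → inactive
o2: d²=17 ≤ ρ²=64; F_rep = 16·(1,-4)/17² = (0.0554,-0.2215)
o3: d²=25 ≤ ρ²=64; F_rep = 16·(-3,-4)/25² = (-0.0768,-0.1024)
F = F_att + ΣF_rep = (-1.0214,11.6761)
Δp = p'−p = (-0.2554,2.9190); α = Δx/Fx = (-184497/722500) / (-184497/180625) = 1/4
check: Δy/Fy = (527251/180625) / (2109004/180625) = 1/4 ✓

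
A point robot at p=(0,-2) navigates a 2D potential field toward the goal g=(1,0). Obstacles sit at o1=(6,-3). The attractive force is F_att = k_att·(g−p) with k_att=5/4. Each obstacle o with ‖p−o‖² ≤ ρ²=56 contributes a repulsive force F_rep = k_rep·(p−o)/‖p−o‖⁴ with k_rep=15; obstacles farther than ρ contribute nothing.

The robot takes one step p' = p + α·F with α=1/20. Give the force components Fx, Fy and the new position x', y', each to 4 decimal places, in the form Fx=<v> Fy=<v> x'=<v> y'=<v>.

Fx=1.1843 Fy=2.5110 x'=0.0592 y'=-1.8745

F_att = 5/4·(g−p) = 5/4·(1,2) = (1.2500,2.5000)
o1: d²=37 ≤ ρ²=56; F_rep = 15·(-6,1)/37² = (-0.0657,0.0110)
F = F_att + ΣF_rep = (1.1843,2.5110)
p' = p + 1/20·F = (0.0592,-1.8745)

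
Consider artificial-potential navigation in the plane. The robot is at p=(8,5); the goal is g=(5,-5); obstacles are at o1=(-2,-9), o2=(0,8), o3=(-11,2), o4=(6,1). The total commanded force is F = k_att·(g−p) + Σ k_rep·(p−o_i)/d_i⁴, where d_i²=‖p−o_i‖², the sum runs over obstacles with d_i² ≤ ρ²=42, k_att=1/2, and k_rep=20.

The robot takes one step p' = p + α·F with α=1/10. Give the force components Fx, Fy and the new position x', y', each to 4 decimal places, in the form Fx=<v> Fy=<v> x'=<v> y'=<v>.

F_att = 1/2·(g−p) = 1/2·(-3,-10) = (-1.5000,-5.0000)
o1: d²=296 > ρ²=42 → inactive
o2: d²=73 > ρ²=42 → inactive
o3: d²=370 > ρ²=42 → inactive
o4: d²=20 ≤ ρ²=42; F_rep = 20·(2,4)/20² = (0.1000,0.2000)
F = F_att + ΣF_rep = (-1.4000,-4.8000)
p' = p + 1/10·F = (7.8600,4.5200)

Fx=-1.4000 Fy=-4.8000 x'=7.8600 y'=4.5200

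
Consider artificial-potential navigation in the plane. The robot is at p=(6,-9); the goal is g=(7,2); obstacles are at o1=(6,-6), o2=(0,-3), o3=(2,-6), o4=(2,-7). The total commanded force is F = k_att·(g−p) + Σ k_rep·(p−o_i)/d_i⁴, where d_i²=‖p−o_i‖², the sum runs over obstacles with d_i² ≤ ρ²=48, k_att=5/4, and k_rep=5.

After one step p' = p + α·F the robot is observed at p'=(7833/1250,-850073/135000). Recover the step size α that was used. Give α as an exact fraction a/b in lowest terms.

F_att = 5/4·(g−p) = 5/4·(1,11) = (1.2500,13.7500)
o1: d²=9 ≤ ρ²=48; F_rep = 5·(0,-3)/9² = (0.0000,-0.1852)
o2: d²=72 > ρ²=48 → inactive
o3: d²=25 ≤ ρ²=48; F_rep = 5·(4,-3)/25² = (0.0320,-0.0240)
o4: d²=20 ≤ ρ²=48; F_rep = 5·(4,-2)/20² = (0.0500,-0.0250)
F = F_att + ΣF_rep = (1.3320,13.5158)
Δp = p'−p = (0.2664,2.7032); α = Δx/Fx = (333/1250) / (333/250) = 1/5
check: Δy/Fy = (364927/135000) / (364927/27000) = 1/5 ✓

α = 1/5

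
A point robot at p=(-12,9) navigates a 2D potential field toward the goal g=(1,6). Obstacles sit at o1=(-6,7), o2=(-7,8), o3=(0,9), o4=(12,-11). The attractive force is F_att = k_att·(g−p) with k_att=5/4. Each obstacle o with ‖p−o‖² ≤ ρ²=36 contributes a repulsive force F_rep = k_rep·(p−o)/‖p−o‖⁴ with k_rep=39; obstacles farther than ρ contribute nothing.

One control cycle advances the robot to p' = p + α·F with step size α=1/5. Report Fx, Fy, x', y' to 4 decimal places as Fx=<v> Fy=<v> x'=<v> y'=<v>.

Fx=15.9615 Fy=-3.6923 x'=-8.8077 y'=8.2615

F_att = 5/4·(g−p) = 5/4·(13,-3) = (16.2500,-3.7500)
o1: d²=40 > ρ²=36 → inactive
o2: d²=26 ≤ ρ²=36; F_rep = 39·(-5,1)/26² = (-0.2885,0.0577)
o3: d²=144 > ρ²=36 → inactive
o4: d²=976 > ρ²=36 → inactive
F = F_att + ΣF_rep = (15.9615,-3.6923)
p' = p + 1/5·F = (-8.8077,8.2615)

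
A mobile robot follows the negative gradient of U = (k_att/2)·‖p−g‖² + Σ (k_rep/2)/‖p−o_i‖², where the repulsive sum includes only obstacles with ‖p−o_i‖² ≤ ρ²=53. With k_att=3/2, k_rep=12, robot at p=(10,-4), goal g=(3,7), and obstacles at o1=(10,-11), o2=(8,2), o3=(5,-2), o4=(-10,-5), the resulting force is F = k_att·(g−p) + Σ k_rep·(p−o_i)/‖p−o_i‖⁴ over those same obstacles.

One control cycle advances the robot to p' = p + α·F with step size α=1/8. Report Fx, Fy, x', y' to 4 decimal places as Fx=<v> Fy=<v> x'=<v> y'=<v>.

F_att = 3/2·(g−p) = 3/2·(-7,11) = (-10.5000,16.5000)
o1: d²=49 ≤ ρ²=53; F_rep = 12·(0,7)/49² = (0.0000,0.0350)
o2: d²=40 ≤ ρ²=53; F_rep = 12·(2,-6)/40² = (0.0150,-0.0450)
o3: d²=29 ≤ ρ²=53; F_rep = 12·(5,-2)/29² = (0.0713,-0.0285)
o4: d²=401 > ρ²=53 → inactive
F = F_att + ΣF_rep = (-10.4137,16.4614)
p' = p + 1/8·F = (8.6983,-1.9423)

Fx=-10.4137 Fy=16.4614 x'=8.6983 y'=-1.9423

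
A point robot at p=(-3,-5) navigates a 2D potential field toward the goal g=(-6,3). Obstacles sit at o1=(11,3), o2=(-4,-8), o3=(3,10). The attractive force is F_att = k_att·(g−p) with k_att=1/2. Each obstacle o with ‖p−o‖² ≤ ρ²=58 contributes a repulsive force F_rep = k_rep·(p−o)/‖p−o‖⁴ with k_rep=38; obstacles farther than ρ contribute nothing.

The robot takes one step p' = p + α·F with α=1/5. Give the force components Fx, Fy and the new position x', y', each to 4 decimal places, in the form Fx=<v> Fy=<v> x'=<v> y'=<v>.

Fx=-1.1200 Fy=5.1400 x'=-3.2240 y'=-3.9720

F_att = 1/2·(g−p) = 1/2·(-3,8) = (-1.5000,4.0000)
o1: d²=260 > ρ²=58 → inactive
o2: d²=10 ≤ ρ²=58; F_rep = 38·(1,3)/10² = (0.3800,1.1400)
o3: d²=261 > ρ²=58 → inactive
F = F_att + ΣF_rep = (-1.1200,5.1400)
p' = p + 1/5·F = (-3.2240,-3.9720)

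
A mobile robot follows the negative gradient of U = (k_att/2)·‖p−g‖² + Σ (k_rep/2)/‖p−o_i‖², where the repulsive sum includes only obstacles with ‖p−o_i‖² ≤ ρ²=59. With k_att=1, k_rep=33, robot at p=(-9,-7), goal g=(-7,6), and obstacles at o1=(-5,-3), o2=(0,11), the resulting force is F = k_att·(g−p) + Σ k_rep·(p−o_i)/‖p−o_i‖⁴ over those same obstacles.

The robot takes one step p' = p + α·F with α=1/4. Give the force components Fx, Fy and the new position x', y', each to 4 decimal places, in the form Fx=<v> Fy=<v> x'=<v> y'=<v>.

F_att = 1·(g−p) = 1·(2,13) = (2.0000,13.0000)
o1: d²=32 ≤ ρ²=59; F_rep = 33·(-4,-4)/32² = (-0.1289,-0.1289)
o2: d²=405 > ρ²=59 → inactive
F = F_att + ΣF_rep = (1.8711,12.8711)
p' = p + 1/4·F = (-8.5322,-3.7822)

Fx=1.8711 Fy=12.8711 x'=-8.5322 y'=-3.7822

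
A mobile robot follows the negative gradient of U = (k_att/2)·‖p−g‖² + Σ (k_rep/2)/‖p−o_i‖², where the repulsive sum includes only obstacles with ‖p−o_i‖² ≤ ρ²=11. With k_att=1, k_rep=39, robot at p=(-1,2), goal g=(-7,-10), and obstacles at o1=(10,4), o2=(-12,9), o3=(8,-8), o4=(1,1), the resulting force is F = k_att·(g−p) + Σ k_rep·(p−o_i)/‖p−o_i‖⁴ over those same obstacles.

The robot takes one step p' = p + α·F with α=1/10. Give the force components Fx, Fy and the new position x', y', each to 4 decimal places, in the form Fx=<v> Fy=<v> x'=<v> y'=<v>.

F_att = 1·(g−p) = 1·(-6,-12) = (-6.0000,-12.0000)
o1: d²=125 > ρ²=11 → inactive
o2: d²=170 > ρ²=11 → inactive
o3: d²=181 > ρ²=11 → inactive
o4: d²=5 ≤ ρ²=11; F_rep = 39·(-2,1)/5² = (-3.1200,1.5600)
F = F_att + ΣF_rep = (-9.1200,-10.4400)
p' = p + 1/10·F = (-1.9120,0.9560)

Fx=-9.1200 Fy=-10.4400 x'=-1.9120 y'=0.9560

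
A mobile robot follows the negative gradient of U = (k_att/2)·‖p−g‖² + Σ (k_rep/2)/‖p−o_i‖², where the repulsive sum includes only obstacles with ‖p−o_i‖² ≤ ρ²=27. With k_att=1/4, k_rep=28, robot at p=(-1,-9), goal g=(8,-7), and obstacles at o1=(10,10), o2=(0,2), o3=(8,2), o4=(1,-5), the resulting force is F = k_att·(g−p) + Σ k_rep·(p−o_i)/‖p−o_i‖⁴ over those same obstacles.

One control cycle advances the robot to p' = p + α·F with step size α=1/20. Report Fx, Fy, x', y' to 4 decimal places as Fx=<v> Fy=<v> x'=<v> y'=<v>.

Fx=2.1100 Fy=0.2200 x'=-0.8945 y'=-8.9890

F_att = 1/4·(g−p) = 1/4·(9,2) = (2.2500,0.5000)
o1: d²=482 > ρ²=27 → inactive
o2: d²=122 > ρ²=27 → inactive
o3: d²=202 > ρ²=27 → inactive
o4: d²=20 ≤ ρ²=27; F_rep = 28·(-2,-4)/20² = (-0.1400,-0.2800)
F = F_att + ΣF_rep = (2.1100,0.2200)
p' = p + 1/20·F = (-0.8945,-8.9890)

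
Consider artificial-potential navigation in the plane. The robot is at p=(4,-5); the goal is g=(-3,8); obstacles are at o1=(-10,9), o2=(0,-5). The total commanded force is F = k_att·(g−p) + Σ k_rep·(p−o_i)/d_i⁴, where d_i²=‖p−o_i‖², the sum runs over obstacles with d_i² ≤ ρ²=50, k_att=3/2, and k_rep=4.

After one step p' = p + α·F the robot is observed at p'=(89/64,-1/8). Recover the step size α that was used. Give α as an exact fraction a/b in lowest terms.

F_att = 3/2·(g−p) = 3/2·(-7,13) = (-10.5000,19.5000)
o1: d²=392 > ρ²=50 → inactive
o2: d²=16 ≤ ρ²=50; F_rep = 4·(4,0)/16² = (0.0625,0.0000)
F = F_att + ΣF_rep = (-10.4375,19.5000)
Δp = p'−p = (-2.6094,4.8750); α = Δx/Fx = (-167/64) / (-167/16) = 1/4
check: Δy/Fy = (39/8) / (39/2) = 1/4 ✓

α = 1/4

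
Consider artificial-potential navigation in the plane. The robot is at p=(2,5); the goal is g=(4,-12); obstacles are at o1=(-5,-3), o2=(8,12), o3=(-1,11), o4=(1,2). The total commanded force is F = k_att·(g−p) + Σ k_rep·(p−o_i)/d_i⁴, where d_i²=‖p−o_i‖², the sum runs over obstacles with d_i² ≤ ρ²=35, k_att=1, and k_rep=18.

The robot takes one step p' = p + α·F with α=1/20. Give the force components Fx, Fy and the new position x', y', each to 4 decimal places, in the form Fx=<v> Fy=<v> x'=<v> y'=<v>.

F_att = 1·(g−p) = 1·(2,-17) = (2.0000,-17.0000)
o1: d²=113 > ρ²=35 → inactive
o2: d²=85 > ρ²=35 → inactive
o3: d²=45 > ρ²=35 → inactive
o4: d²=10 ≤ ρ²=35; F_rep = 18·(1,3)/10² = (0.1800,0.5400)
F = F_att + ΣF_rep = (2.1800,-16.4600)
p' = p + 1/20·F = (2.1090,4.1770)

Fx=2.1800 Fy=-16.4600 x'=2.1090 y'=4.1770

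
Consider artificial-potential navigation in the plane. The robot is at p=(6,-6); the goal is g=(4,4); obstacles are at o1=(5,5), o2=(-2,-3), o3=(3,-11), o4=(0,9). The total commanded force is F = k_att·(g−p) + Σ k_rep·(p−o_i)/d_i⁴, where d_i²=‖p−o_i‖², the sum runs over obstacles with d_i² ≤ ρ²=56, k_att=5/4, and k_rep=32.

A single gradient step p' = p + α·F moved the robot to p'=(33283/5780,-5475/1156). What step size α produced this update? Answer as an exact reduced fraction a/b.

F_att = 5/4·(g−p) = 5/4·(-2,10) = (-2.5000,12.5000)
o1: d²=122 > ρ²=56 → inactive
o2: d²=73 > ρ²=56 → inactive
o3: d²=34 ≤ ρ²=56; F_rep = 32·(3,5)/34² = (0.0830,0.1384)
o4: d²=261 > ρ²=56 → inactive
F = F_att + ΣF_rep = (-2.4170,12.6384)
Δp = p'−p = (-0.2417,1.2638); α = Δx/Fx = (-1397/5780) / (-1397/578) = 1/10
check: Δy/Fy = (1461/1156) / (7305/578) = 1/10 ✓

α = 1/10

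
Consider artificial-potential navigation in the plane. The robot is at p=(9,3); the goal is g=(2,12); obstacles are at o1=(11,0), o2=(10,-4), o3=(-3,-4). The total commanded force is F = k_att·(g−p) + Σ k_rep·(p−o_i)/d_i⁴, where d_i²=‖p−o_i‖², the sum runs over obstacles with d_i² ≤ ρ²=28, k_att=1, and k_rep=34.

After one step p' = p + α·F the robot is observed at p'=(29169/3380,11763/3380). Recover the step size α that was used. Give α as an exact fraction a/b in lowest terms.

α = 1/20

F_att = 1·(g−p) = 1·(-7,9) = (-7.0000,9.0000)
o1: d²=13 ≤ ρ²=28; F_rep = 34·(-2,3)/13² = (-0.4024,0.6036)
o2: d²=50 > ρ²=28 → inactive
o3: d²=193 > ρ²=28 → inactive
F = F_att + ΣF_rep = (-7.4024,9.6036)
Δp = p'−p = (-0.3701,0.4802); α = Δx/Fx = (-1251/3380) / (-1251/169) = 1/20
check: Δy/Fy = (1623/3380) / (1623/169) = 1/20 ✓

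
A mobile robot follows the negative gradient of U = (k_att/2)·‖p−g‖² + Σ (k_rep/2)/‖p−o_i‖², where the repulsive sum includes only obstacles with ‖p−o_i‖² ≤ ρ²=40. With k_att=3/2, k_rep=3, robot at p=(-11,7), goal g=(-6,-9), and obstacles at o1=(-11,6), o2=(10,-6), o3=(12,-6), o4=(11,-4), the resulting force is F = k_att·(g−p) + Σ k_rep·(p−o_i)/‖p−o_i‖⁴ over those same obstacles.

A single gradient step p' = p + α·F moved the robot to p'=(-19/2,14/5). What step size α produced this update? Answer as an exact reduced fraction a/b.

F_att = 3/2·(g−p) = 3/2·(5,-16) = (7.5000,-24.0000)
o1: d²=1 ≤ ρ²=40; F_rep = 3·(0,1)/1² = (0.0000,3.0000)
o2: d²=610 > ρ²=40 → inactive
o3: d²=698 > ρ²=40 → inactive
o4: d²=605 > ρ²=40 → inactive
F = F_att + ΣF_rep = (7.5000,-21.0000)
Δp = p'−p = (1.5000,-4.2000); α = Δx/Fx = (3/2) / (15/2) = 1/5
check: Δy/Fy = (-21/5) / (-21) = 1/5 ✓

α = 1/5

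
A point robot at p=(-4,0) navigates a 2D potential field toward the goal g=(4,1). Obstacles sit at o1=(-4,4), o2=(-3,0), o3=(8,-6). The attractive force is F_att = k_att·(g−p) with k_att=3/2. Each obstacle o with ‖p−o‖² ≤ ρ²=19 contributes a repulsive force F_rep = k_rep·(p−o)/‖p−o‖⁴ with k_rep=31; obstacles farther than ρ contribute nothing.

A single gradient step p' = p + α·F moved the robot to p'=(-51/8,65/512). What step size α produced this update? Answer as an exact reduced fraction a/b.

F_att = 3/2·(g−p) = 3/2·(8,1) = (12.0000,1.5000)
o1: d²=16 ≤ ρ²=19; F_rep = 31·(0,-4)/16² = (0.0000,-0.4844)
o2: d²=1 ≤ ρ²=19; F_rep = 31·(-1,0)/1² = (-31.0000,0.0000)
o3: d²=180 > ρ²=19 → inactive
F = F_att + ΣF_rep = (-19.0000,1.0156)
Δp = p'−p = (-2.3750,0.1270); α = Δx/Fx = (-19/8) / (-19) = 1/8
check: Δy/Fy = (65/512) / (65/64) = 1/8 ✓

α = 1/8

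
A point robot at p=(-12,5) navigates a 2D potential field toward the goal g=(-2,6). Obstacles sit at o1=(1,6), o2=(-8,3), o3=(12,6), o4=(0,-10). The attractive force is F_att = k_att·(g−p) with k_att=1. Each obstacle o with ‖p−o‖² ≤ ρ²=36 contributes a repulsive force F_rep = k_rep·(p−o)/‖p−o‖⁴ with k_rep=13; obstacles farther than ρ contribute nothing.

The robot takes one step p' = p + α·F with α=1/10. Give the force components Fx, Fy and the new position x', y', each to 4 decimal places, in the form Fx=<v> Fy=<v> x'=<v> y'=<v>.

Fx=9.8700 Fy=1.0650 x'=-11.0130 y'=5.1065

F_att = 1·(g−p) = 1·(10,1) = (10.0000,1.0000)
o1: d²=170 > ρ²=36 → inactive
o2: d²=20 ≤ ρ²=36; F_rep = 13·(-4,2)/20² = (-0.1300,0.0650)
o3: d²=577 > ρ²=36 → inactive
o4: d²=369 > ρ²=36 → inactive
F = F_att + ΣF_rep = (9.8700,1.0650)
p' = p + 1/10·F = (-11.0130,5.1065)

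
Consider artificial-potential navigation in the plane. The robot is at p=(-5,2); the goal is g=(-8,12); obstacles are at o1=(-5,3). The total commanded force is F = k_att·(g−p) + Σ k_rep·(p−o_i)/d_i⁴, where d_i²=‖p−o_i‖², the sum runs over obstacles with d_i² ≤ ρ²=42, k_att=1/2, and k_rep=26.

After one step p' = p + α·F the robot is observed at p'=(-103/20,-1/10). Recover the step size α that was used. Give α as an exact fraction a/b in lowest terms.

α = 1/10

F_att = 1/2·(g−p) = 1/2·(-3,10) = (-1.5000,5.0000)
o1: d²=1 ≤ ρ²=42; F_rep = 26·(0,-1)/1² = (0.0000,-26.0000)
F = F_att + ΣF_rep = (-1.5000,-21.0000)
Δp = p'−p = (-0.1500,-2.1000); α = Δx/Fx = (-3/20) / (-3/2) = 1/10
check: Δy/Fy = (-21/10) / (-21) = 1/10 ✓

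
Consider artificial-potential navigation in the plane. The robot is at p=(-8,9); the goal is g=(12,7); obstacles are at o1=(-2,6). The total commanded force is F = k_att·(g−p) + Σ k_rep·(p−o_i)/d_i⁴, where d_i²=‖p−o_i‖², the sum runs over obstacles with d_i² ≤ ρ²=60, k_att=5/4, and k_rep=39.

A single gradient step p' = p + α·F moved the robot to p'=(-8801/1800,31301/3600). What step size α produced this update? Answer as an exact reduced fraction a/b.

α = 1/8

F_att = 5/4·(g−p) = 5/4·(20,-2) = (25.0000,-2.5000)
o1: d²=45 ≤ ρ²=60; F_rep = 39·(-6,3)/45² = (-0.1156,0.0578)
F = F_att + ΣF_rep = (24.8844,-2.4422)
Δp = p'−p = (3.1106,-0.3053); α = Δx/Fx = (5599/1800) / (5599/225) = 1/8
check: Δy/Fy = (-1099/3600) / (-1099/450) = 1/8 ✓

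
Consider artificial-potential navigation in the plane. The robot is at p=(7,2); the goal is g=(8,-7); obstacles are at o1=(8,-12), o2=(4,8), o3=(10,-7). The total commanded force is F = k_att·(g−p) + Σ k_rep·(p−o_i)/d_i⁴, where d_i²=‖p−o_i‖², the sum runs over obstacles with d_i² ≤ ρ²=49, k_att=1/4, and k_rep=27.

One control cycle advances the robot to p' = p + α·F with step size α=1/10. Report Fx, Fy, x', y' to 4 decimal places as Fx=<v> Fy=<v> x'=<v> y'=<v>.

F_att = 1/4·(g−p) = 1/4·(1,-9) = (0.2500,-2.2500)
o1: d²=197 > ρ²=49 → inactive
o2: d²=45 ≤ ρ²=49; F_rep = 27·(3,-6)/45² = (0.0400,-0.0800)
o3: d²=90 > ρ²=49 → inactive
F = F_att + ΣF_rep = (0.2900,-2.3300)
p' = p + 1/10·F = (7.0290,1.7670)

Fx=0.2900 Fy=-2.3300 x'=7.0290 y'=1.7670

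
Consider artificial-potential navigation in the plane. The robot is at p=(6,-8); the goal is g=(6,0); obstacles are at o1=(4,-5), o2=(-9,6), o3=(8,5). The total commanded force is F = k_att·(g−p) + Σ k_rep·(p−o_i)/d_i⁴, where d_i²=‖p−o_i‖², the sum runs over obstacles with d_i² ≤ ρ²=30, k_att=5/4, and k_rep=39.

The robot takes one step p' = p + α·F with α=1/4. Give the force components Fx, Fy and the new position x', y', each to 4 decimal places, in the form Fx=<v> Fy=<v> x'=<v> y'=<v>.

Fx=0.4615 Fy=9.3077 x'=6.1154 y'=-5.6731

F_att = 5/4·(g−p) = 5/4·(0,8) = (0.0000,10.0000)
o1: d²=13 ≤ ρ²=30; F_rep = 39·(2,-3)/13² = (0.4615,-0.6923)
o2: d²=421 > ρ²=30 → inactive
o3: d²=173 > ρ²=30 → inactive
F = F_att + ΣF_rep = (0.4615,9.3077)
p' = p + 1/4·F = (6.1154,-5.6731)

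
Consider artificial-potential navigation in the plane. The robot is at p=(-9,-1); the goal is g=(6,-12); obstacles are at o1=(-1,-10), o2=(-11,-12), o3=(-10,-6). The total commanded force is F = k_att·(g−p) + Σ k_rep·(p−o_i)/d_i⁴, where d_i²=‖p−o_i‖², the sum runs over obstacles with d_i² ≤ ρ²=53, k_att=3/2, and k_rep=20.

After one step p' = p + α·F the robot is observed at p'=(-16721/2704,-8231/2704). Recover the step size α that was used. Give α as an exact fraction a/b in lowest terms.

F_att = 3/2·(g−p) = 3/2·(15,-11) = (22.5000,-16.5000)
o1: d²=145 > ρ²=53 → inactive
o2: d²=125 > ρ²=53 → inactive
o3: d²=26 ≤ ρ²=53; F_rep = 20·(1,5)/26² = (0.0296,0.1479)
F = F_att + ΣF_rep = (22.5296,-16.3521)
Δp = p'−p = (2.8162,-2.0440); α = Δx/Fx = (7615/2704) / (7615/338) = 1/8
check: Δy/Fy = (-5527/2704) / (-5527/338) = 1/8 ✓

α = 1/8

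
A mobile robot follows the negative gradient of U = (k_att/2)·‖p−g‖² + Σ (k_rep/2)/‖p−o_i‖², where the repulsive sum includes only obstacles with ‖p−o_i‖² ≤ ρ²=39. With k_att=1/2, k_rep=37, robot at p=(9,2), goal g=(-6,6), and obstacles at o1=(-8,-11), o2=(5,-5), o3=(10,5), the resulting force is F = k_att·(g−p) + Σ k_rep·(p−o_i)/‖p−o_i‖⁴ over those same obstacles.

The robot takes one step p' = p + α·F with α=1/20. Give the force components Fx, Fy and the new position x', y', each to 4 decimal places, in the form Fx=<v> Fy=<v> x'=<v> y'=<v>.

Fx=-7.8700 Fy=0.8900 x'=8.6065 y'=2.0445

F_att = 1/2·(g−p) = 1/2·(-15,4) = (-7.5000,2.0000)
o1: d²=458 > ρ²=39 → inactive
o2: d²=65 > ρ²=39 → inactive
o3: d²=10 ≤ ρ²=39; F_rep = 37·(-1,-3)/10² = (-0.3700,-1.1100)
F = F_att + ΣF_rep = (-7.8700,0.8900)
p' = p + 1/20·F = (8.6065,2.0445)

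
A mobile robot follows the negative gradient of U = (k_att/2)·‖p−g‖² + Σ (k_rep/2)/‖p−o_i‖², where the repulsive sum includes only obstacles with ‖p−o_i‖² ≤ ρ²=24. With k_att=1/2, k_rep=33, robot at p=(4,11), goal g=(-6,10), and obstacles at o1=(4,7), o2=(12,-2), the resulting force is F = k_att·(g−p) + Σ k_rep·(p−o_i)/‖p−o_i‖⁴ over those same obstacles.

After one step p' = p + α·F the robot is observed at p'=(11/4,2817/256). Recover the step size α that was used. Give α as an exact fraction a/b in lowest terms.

α = 1/4

F_att = 1/2·(g−p) = 1/2·(-10,-1) = (-5.0000,-0.5000)
o1: d²=16 ≤ ρ²=24; F_rep = 33·(0,4)/16² = (0.0000,0.5156)
o2: d²=233 > ρ²=24 → inactive
F = F_att + ΣF_rep = (-5.0000,0.0156)
Δp = p'−p = (-1.2500,0.0039); α = Δx/Fx = (-5/4) / (-5) = 1/4
check: Δy/Fy = (1/256) / (1/64) = 1/4 ✓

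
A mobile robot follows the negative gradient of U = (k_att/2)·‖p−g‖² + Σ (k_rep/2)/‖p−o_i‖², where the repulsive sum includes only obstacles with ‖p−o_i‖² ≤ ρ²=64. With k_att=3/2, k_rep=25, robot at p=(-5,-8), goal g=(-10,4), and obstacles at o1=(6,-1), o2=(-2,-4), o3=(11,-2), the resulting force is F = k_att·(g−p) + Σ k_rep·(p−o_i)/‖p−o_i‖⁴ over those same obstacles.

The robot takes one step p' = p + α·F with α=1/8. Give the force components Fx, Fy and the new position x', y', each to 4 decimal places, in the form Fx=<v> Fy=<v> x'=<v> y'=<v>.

Fx=-7.6200 Fy=17.8400 x'=-5.9525 y'=-5.7700

F_att = 3/2·(g−p) = 3/2·(-5,12) = (-7.5000,18.0000)
o1: d²=170 > ρ²=64 → inactive
o2: d²=25 ≤ ρ²=64; F_rep = 25·(-3,-4)/25² = (-0.1200,-0.1600)
o3: d²=292 > ρ²=64 → inactive
F = F_att + ΣF_rep = (-7.6200,17.8400)
p' = p + 1/8·F = (-5.9525,-5.7700)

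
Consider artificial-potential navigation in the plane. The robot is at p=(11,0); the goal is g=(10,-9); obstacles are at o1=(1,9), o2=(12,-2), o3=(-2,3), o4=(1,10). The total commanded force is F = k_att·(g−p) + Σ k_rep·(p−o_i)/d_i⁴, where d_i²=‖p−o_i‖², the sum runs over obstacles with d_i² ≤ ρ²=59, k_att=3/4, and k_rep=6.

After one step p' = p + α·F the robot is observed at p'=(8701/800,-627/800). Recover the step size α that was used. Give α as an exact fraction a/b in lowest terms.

α = 1/8

F_att = 3/4·(g−p) = 3/4·(-1,-9) = (-0.7500,-6.7500)
o1: d²=181 > ρ²=59 → inactive
o2: d²=5 ≤ ρ²=59; F_rep = 6·(-1,2)/5² = (-0.2400,0.4800)
o3: d²=178 > ρ²=59 → inactive
o4: d²=200 > ρ²=59 → inactive
F = F_att + ΣF_rep = (-0.9900,-6.2700)
Δp = p'−p = (-0.1237,-0.7837); α = Δx/Fx = (-99/800) / (-99/100) = 1/8
check: Δy/Fy = (-627/800) / (-627/100) = 1/8 ✓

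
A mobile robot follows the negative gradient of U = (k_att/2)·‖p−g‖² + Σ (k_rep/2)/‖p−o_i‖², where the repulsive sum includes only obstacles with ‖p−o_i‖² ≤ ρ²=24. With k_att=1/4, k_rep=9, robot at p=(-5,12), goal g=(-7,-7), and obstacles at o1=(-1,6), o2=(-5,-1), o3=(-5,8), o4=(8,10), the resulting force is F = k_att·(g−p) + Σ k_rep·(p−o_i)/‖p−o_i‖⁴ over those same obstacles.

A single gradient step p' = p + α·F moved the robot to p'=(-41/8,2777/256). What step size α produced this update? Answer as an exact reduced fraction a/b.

F_att = 1/4·(g−p) = 1/4·(-2,-19) = (-0.5000,-4.7500)
o1: d²=52 > ρ²=24 → inactive
o2: d²=169 > ρ²=24 → inactive
o3: d²=16 ≤ ρ²=24; F_rep = 9·(0,4)/16² = (0.0000,0.1406)
o4: d²=173 > ρ²=24 → inactive
F = F_att + ΣF_rep = (-0.5000,-4.6094)
Δp = p'−p = (-0.1250,-1.1523); α = Δx/Fx = (-1/8) / (-1/2) = 1/4
check: Δy/Fy = (-295/256) / (-295/64) = 1/4 ✓

α = 1/4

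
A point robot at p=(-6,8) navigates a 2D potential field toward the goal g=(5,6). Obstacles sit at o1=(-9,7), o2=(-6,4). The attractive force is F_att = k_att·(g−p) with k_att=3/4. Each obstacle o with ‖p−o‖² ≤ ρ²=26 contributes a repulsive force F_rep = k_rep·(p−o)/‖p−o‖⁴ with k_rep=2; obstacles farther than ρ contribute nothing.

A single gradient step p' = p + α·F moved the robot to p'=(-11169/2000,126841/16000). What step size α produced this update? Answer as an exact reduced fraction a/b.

F_att = 3/4·(g−p) = 3/4·(11,-2) = (8.2500,-1.5000)
o1: d²=10 ≤ ρ²=26; F_rep = 2·(3,1)/10² = (0.0600,0.0200)
o2: d²=16 ≤ ρ²=26; F_rep = 2·(0,4)/16² = (0.0000,0.0312)
F = F_att + ΣF_rep = (8.3100,-1.4487)
Δp = p'−p = (0.4155,-0.0724); α = Δx/Fx = (831/2000) / (831/100) = 1/20
check: Δy/Fy = (-1159/16000) / (-1159/800) = 1/20 ✓

α = 1/20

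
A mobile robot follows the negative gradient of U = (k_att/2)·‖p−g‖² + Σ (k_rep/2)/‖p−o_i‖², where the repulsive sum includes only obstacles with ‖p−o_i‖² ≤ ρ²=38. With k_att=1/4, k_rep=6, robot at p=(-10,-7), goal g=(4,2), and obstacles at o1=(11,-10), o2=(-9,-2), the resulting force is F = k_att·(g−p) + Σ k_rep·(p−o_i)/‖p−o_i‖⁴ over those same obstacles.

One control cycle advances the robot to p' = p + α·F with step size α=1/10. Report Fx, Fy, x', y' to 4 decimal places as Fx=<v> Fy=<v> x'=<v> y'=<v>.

F_att = 1/4·(g−p) = 1/4·(14,9) = (3.5000,2.2500)
o1: d²=450 > ρ²=38 → inactive
o2: d²=26 ≤ ρ²=38; F_rep = 6·(-1,-5)/26² = (-0.0089,-0.0444)
F = F_att + ΣF_rep = (3.4911,2.2056)
p' = p + 1/10·F = (-9.6509,-6.7794)

Fx=3.4911 Fy=2.2056 x'=-9.6509 y'=-6.7794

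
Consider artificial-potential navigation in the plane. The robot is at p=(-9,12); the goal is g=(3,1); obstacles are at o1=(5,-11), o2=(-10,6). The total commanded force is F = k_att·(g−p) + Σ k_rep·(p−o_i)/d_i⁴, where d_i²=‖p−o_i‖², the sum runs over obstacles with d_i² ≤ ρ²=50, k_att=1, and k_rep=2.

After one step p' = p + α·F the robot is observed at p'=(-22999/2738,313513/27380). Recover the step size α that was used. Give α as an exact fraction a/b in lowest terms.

α = 1/20

F_att = 1·(g−p) = 1·(12,-11) = (12.0000,-11.0000)
o1: d²=725 > ρ²=50 → inactive
o2: d²=37 ≤ ρ²=50; F_rep = 2·(1,6)/37² = (0.0015,0.0088)
F = F_att + ΣF_rep = (12.0015,-10.9912)
Δp = p'−p = (0.6001,-0.5496); α = Δx/Fx = (1643/2738) / (16430/1369) = 1/20
check: Δy/Fy = (-15047/27380) / (-15047/1369) = 1/20 ✓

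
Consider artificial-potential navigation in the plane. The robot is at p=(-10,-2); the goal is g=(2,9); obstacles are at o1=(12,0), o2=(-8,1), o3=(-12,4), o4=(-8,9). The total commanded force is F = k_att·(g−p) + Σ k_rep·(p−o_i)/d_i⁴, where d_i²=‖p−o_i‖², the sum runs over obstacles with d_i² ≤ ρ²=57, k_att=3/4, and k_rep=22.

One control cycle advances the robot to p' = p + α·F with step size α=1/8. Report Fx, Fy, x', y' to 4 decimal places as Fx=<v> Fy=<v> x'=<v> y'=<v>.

F_att = 3/4·(g−p) = 3/4·(12,11) = (9.0000,8.2500)
o1: d²=488 > ρ²=57 → inactive
o2: d²=13 ≤ ρ²=57; F_rep = 22·(-2,-3)/13² = (-0.2604,-0.3905)
o3: d²=40 ≤ ρ²=57; F_rep = 22·(2,-6)/40² = (0.0275,-0.0825)
o4: d²=125 > ρ²=57 → inactive
F = F_att + ΣF_rep = (8.7671,7.7770)
p' = p + 1/8·F = (-8.9041,-1.0279)

Fx=8.7671 Fy=7.7770 x'=-8.9041 y'=-1.0279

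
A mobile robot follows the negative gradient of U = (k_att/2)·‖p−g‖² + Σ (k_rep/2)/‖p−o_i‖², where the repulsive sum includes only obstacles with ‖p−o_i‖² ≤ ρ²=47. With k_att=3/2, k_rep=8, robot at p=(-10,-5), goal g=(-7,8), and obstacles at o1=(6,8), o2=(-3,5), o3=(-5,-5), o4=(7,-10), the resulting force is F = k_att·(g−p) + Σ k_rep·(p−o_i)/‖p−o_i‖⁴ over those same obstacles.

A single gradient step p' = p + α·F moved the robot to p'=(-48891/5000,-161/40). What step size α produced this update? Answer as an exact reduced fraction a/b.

F_att = 3/2·(g−p) = 3/2·(3,13) = (4.5000,19.5000)
o1: d²=425 > ρ²=47 → inactive
o2: d²=149 > ρ²=47 → inactive
o3: d²=25 ≤ ρ²=47; F_rep = 8·(-5,0)/25² = (-0.0640,0.0000)
o4: d²=314 > ρ²=47 → inactive
F = F_att + ΣF_rep = (4.4360,19.5000)
Δp = p'−p = (0.2218,0.9750); α = Δx/Fx = (1109/5000) / (1109/250) = 1/20
check: Δy/Fy = (39/40) / (39/2) = 1/20 ✓

α = 1/20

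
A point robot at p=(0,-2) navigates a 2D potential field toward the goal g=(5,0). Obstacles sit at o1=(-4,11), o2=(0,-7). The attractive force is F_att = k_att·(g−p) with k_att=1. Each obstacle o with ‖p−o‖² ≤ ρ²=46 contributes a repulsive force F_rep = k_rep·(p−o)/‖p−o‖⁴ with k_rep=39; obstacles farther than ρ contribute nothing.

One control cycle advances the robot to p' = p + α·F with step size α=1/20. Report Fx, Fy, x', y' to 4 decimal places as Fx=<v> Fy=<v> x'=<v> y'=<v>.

Fx=5.0000 Fy=2.3120 x'=0.2500 y'=-1.8844

F_att = 1·(g−p) = 1·(5,2) = (5.0000,2.0000)
o1: d²=185 > ρ²=46 → inactive
o2: d²=25 ≤ ρ²=46; F_rep = 39·(0,5)/25² = (0.0000,0.3120)
F = F_att + ΣF_rep = (5.0000,2.3120)
p' = p + 1/20·F = (0.2500,-1.8844)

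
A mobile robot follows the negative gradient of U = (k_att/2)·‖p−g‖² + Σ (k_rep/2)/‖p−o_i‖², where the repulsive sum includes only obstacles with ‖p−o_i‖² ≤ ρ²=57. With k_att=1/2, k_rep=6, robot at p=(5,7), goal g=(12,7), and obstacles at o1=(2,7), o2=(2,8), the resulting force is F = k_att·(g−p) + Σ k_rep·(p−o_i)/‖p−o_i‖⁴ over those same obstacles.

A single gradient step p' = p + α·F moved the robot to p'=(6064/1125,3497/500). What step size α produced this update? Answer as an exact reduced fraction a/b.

α = 1/10

F_att = 1/2·(g−p) = 1/2·(7,0) = (3.5000,0.0000)
o1: d²=9 ≤ ρ²=57; F_rep = 6·(3,0)/9² = (0.2222,0.0000)
o2: d²=10 ≤ ρ²=57; F_rep = 6·(3,-1)/10² = (0.1800,-0.0600)
F = F_att + ΣF_rep = (3.9022,-0.0600)
Δp = p'−p = (0.3902,-0.0060); α = Δx/Fx = (439/1125) / (878/225) = 1/10
check: Δy/Fy = (-3/500) / (-3/50) = 1/10 ✓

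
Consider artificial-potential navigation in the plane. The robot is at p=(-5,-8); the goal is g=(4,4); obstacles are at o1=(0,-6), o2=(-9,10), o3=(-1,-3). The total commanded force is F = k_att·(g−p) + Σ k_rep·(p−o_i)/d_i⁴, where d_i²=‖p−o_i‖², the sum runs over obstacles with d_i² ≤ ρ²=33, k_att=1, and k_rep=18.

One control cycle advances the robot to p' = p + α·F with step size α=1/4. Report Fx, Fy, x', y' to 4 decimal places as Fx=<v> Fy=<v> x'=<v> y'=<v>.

Fx=8.8930 Fy=11.9572 x'=-2.7768 y'=-5.0107

F_att = 1·(g−p) = 1·(9,12) = (9.0000,12.0000)
o1: d²=29 ≤ ρ²=33; F_rep = 18·(-5,-2)/29² = (-0.1070,-0.0428)
o2: d²=340 > ρ²=33 → inactive
o3: d²=41 > ρ²=33 → inactive
F = F_att + ΣF_rep = (8.8930,11.9572)
p' = p + 1/4·F = (-2.7768,-5.0107)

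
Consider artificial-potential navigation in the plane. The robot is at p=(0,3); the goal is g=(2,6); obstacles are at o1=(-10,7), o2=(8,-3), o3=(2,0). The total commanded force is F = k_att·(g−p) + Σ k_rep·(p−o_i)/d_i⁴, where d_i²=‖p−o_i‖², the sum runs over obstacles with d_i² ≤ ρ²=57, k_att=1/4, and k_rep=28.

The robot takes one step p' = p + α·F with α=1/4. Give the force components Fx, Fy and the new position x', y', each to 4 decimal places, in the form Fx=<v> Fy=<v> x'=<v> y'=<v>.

Fx=0.1686 Fy=1.2470 x'=0.0422 y'=3.3118

F_att = 1/4·(g−p) = 1/4·(2,3) = (0.5000,0.7500)
o1: d²=116 > ρ²=57 → inactive
o2: d²=100 > ρ²=57 → inactive
o3: d²=13 ≤ ρ²=57; F_rep = 28·(-2,3)/13² = (-0.3314,0.4970)
F = F_att + ΣF_rep = (0.1686,1.2470)
p' = p + 1/4·F = (0.0422,3.3118)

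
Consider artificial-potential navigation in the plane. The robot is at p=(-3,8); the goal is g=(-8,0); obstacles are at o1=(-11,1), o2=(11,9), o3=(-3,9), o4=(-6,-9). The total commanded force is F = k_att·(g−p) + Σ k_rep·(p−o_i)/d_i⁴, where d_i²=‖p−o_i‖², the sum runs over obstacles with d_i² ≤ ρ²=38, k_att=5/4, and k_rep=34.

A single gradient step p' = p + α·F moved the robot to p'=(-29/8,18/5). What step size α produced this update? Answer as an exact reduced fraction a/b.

F_att = 5/4·(g−p) = 5/4·(-5,-8) = (-6.2500,-10.0000)
o1: d²=113 > ρ²=38 → inactive
o2: d²=197 > ρ²=38 → inactive
o3: d²=1 ≤ ρ²=38; F_rep = 34·(0,-1)/1² = (0.0000,-34.0000)
o4: d²=298 > ρ²=38 → inactive
F = F_att + ΣF_rep = (-6.2500,-44.0000)
Δp = p'−p = (-0.6250,-4.4000); α = Δx/Fx = (-5/8) / (-25/4) = 1/10
check: Δy/Fy = (-22/5) / (-44) = 1/10 ✓

α = 1/10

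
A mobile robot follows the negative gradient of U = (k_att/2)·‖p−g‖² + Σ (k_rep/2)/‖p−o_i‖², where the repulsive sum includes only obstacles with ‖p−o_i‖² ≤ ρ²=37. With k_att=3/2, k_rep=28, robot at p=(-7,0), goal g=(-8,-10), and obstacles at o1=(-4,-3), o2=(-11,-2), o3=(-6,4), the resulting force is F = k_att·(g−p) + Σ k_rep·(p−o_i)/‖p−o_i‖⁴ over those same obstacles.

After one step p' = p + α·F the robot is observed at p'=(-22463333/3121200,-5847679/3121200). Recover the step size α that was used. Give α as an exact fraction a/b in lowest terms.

F_att = 3/2·(g−p) = 3/2·(-1,-10) = (-1.5000,-15.0000)
o1: d²=18 ≤ ρ²=37; F_rep = 28·(-3,3)/18² = (-0.2593,0.2593)
o2: d²=20 ≤ ρ²=37; F_rep = 28·(4,2)/20² = (0.2800,0.1400)
o3: d²=17 ≤ ρ²=37; F_rep = 28·(-1,-4)/17² = (-0.0969,-0.3875)
F = F_att + ΣF_rep = (-1.5761,-14.9883)
Δp = p'−p = (-0.1970,-1.8735); α = Δx/Fx = (-614933/3121200) / (-614933/390150) = 1/8
check: Δy/Fy = (-5847679/3121200) / (-5847679/390150) = 1/8 ✓

α = 1/8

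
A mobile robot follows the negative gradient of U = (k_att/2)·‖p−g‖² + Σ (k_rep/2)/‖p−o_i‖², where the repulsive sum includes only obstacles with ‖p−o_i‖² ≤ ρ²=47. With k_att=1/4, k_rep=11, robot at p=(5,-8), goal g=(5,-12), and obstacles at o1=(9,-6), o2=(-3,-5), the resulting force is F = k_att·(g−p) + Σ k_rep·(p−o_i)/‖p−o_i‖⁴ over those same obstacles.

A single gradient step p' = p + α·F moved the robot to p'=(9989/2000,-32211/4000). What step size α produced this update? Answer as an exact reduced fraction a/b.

F_att = 1/4·(g−p) = 1/4·(0,-4) = (0.0000,-1.0000)
o1: d²=20 ≤ ρ²=47; F_rep = 11·(-4,-2)/20² = (-0.1100,-0.0550)
o2: d²=73 > ρ²=47 → inactive
F = F_att + ΣF_rep = (-0.1100,-1.0550)
Δp = p'−p = (-0.0055,-0.0527); α = Δx/Fx = (-11/2000) / (-11/100) = 1/20
check: Δy/Fy = (-211/4000) / (-211/200) = 1/20 ✓

α = 1/20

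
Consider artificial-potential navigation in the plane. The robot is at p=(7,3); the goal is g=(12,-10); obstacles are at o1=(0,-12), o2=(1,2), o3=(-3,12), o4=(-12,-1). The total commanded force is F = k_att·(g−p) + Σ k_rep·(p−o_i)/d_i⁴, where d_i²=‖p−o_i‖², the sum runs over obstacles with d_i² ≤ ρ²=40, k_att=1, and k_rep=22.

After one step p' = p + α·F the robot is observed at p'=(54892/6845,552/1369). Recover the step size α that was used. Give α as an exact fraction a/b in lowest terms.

α = 1/5

F_att = 1·(g−p) = 1·(5,-13) = (5.0000,-13.0000)
o1: d²=274 > ρ²=40 → inactive
o2: d²=37 ≤ ρ²=40; F_rep = 22·(6,1)/37² = (0.0964,0.0161)
o3: d²=181 > ρ²=40 → inactive
o4: d²=377 > ρ²=40 → inactive
F = F_att + ΣF_rep = (5.0964,-12.9839)
Δp = p'−p = (1.0193,-2.5968); α = Δx/Fx = (6977/6845) / (6977/1369) = 1/5
check: Δy/Fy = (-3555/1369) / (-17775/1369) = 1/5 ✓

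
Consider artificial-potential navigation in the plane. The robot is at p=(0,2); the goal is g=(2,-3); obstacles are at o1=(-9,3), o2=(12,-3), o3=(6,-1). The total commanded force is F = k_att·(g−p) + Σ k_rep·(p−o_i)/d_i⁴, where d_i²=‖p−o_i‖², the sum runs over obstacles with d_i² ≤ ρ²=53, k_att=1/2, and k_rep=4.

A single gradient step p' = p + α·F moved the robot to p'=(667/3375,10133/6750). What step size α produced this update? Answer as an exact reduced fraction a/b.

F_att = 1/2·(g−p) = 1/2·(2,-5) = (1.0000,-2.5000)
o1: d²=82 > ρ²=53 → inactive
o2: d²=169 > ρ²=53 → inactive
o3: d²=45 ≤ ρ²=53; F_rep = 4·(-6,3)/45² = (-0.0119,0.0059)
F = F_att + ΣF_rep = (0.9881,-2.4941)
Δp = p'−p = (0.1976,-0.4988); α = Δx/Fx = (667/3375) / (667/675) = 1/5
check: Δy/Fy = (-3367/6750) / (-3367/1350) = 1/5 ✓

α = 1/5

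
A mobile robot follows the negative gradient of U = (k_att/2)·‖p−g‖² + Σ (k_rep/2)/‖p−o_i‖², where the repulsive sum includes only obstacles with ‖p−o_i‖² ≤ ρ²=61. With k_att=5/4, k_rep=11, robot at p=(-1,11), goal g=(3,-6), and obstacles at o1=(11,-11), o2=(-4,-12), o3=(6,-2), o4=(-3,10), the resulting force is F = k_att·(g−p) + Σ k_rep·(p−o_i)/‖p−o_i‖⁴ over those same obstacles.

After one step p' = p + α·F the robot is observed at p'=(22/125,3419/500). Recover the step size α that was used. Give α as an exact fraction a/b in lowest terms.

α = 1/5

F_att = 5/4·(g−p) = 5/4·(4,-17) = (5.0000,-21.2500)
o1: d²=628 > ρ²=61 → inactive
o2: d²=538 > ρ²=61 → inactive
o3: d²=218 > ρ²=61 → inactive
o4: d²=5 ≤ ρ²=61; F_rep = 11·(2,1)/5² = (0.8800,0.4400)
F = F_att + ΣF_rep = (5.8800,-20.8100)
Δp = p'−p = (1.1760,-4.1620); α = Δx/Fx = (147/125) / (147/25) = 1/5
check: Δy/Fy = (-2081/500) / (-2081/100) = 1/5 ✓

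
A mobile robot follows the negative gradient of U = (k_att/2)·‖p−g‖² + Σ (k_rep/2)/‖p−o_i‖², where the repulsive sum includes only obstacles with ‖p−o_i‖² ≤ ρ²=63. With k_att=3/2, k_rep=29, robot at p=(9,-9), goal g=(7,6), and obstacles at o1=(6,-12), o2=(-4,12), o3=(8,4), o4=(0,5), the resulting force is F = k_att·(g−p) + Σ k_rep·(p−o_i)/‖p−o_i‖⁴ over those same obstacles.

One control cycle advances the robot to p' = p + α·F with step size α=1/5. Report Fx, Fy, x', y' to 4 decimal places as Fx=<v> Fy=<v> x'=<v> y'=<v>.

F_att = 3/2·(g−p) = 3/2·(-2,15) = (-3.0000,22.5000)
o1: d²=18 ≤ ρ²=63; F_rep = 29·(3,3)/18² = (0.2685,0.2685)
o2: d²=610 > ρ²=63 → inactive
o3: d²=170 > ρ²=63 → inactive
o4: d²=277 > ρ²=63 → inactive
F = F_att + ΣF_rep = (-2.7315,22.7685)
p' = p + 1/5·F = (8.4537,-4.4463)

Fx=-2.7315 Fy=22.7685 x'=8.4537 y'=-4.4463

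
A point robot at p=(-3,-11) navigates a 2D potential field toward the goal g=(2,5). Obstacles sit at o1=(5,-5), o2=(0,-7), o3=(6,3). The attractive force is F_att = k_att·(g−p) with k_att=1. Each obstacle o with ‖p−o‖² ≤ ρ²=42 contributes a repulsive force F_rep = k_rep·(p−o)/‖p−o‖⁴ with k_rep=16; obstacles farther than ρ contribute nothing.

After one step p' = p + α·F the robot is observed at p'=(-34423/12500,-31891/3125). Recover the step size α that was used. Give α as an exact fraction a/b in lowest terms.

F_att = 1·(g−p) = 1·(5,16) = (5.0000,16.0000)
o1: d²=100 > ρ²=42 → inactive
o2: d²=25 ≤ ρ²=42; F_rep = 16·(-3,-4)/25² = (-0.0768,-0.1024)
o3: d²=277 > ρ²=42 → inactive
F = F_att + ΣF_rep = (4.9232,15.8976)
Δp = p'−p = (0.2462,0.7949); α = Δx/Fx = (3077/12500) / (3077/625) = 1/20
check: Δy/Fy = (2484/3125) / (9936/625) = 1/20 ✓

α = 1/20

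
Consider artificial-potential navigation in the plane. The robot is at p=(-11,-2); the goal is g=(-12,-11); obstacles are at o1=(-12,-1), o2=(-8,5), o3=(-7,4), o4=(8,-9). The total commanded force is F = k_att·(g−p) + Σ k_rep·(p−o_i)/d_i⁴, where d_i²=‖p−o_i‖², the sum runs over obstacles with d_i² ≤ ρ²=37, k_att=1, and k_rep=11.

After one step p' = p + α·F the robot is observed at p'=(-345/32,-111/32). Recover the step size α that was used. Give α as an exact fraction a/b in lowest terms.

α = 1/8

F_att = 1·(g−p) = 1·(-1,-9) = (-1.0000,-9.0000)
o1: d²=2 ≤ ρ²=37; F_rep = 11·(1,-1)/2² = (2.7500,-2.7500)
o2: d²=58 > ρ²=37 → inactive
o3: d²=52 > ρ²=37 → inactive
o4: d²=410 > ρ²=37 → inactive
F = F_att + ΣF_rep = (1.7500,-11.7500)
Δp = p'−p = (0.2188,-1.4688); α = Δx/Fx = (7/32) / (7/4) = 1/8
check: Δy/Fy = (-47/32) / (-47/4) = 1/8 ✓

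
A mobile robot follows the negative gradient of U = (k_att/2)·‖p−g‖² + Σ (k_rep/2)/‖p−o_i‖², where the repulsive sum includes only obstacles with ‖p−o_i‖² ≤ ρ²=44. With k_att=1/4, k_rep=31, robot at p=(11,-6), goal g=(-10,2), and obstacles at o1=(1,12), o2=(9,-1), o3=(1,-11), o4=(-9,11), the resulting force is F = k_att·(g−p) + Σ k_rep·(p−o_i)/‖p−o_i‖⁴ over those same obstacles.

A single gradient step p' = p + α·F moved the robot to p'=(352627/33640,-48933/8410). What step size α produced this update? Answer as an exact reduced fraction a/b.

α = 1/10

F_att = 1/4·(g−p) = 1/4·(-21,8) = (-5.2500,2.0000)
o1: d²=424 > ρ²=44 → inactive
o2: d²=29 ≤ ρ²=44; F_rep = 31·(2,-5)/29² = (0.0737,-0.1843)
o3: d²=125 > ρ²=44 → inactive
o4: d²=689 > ρ²=44 → inactive
F = F_att + ΣF_rep = (-5.1763,1.8157)
Δp = p'−p = (-0.5176,0.1816); α = Δx/Fx = (-17413/33640) / (-17413/3364) = 1/10
check: Δy/Fy = (1527/8410) / (1527/841) = 1/10 ✓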